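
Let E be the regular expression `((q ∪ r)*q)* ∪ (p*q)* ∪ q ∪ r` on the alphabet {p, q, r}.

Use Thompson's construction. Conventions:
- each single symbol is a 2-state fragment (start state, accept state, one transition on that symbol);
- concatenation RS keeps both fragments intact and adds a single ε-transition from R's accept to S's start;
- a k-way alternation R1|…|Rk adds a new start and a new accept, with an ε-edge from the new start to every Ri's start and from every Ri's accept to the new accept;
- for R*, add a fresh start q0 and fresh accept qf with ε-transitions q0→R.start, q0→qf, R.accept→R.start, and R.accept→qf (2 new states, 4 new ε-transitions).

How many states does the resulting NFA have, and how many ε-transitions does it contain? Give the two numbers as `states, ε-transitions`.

26, 30

Building bottom-up:
Each of the 7 symbol leaves contributes 2 states and 0 ε-transitions.
  q ∪ r → 6 states, 4 ε-transitions
  (q ∪ r)* → 8 states, 8 ε-transitions
  (q ∪ r)*q → 10 states, 9 ε-transitions
  ((q ∪ r)*q)* → 12 states, 13 ε-transitions
  p* → 4 states, 4 ε-transitions
  p*q → 6 states, 5 ε-transitions
  (p*q)* → 8 states, 9 ε-transitions
  ((q ∪ r)*q)* ∪ (p*q)* ∪ q ∪ r → 26 states, 30 ε-transitions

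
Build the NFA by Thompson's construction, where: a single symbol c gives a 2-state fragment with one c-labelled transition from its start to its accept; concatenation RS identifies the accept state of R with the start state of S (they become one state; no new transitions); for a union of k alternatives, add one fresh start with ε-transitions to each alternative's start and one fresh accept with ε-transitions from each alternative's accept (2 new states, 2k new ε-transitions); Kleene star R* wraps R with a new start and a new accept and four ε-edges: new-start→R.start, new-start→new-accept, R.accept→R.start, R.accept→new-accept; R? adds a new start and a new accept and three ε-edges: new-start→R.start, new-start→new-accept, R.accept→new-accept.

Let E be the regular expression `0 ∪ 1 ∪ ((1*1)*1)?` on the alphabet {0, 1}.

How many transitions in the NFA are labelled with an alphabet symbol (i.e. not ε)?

Bottom-up over the parse tree:
Each of the 5 symbol leaves contributes exactly 1 symbol transition.
  1* — 1 symbol transition
  1*1 — 2 symbol transitions
  (1*1)* — 2 symbol transitions
  (1*1)*1 — 3 symbol transitions
  ((1*1)*1)? — 3 symbol transitions
  0 ∪ 1 ∪ ((1*1)*1)? — 5 symbol transitions

5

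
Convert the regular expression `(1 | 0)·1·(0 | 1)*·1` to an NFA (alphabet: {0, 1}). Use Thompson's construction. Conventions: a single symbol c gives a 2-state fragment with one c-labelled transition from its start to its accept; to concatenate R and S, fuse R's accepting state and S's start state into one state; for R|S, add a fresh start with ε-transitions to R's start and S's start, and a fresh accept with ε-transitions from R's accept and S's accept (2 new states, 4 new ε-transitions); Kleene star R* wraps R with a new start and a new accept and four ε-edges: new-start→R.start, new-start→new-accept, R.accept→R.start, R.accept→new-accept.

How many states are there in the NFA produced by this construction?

Building bottom-up:
Each of the 6 symbol leaves contributes a 2-state fragment.
  1 | 0 = 6 states
  0 | 1 = 6 states
  (0 | 1)* = 8 states
  (1 | 0)·1·(0 | 1)*·1 = 15 states

15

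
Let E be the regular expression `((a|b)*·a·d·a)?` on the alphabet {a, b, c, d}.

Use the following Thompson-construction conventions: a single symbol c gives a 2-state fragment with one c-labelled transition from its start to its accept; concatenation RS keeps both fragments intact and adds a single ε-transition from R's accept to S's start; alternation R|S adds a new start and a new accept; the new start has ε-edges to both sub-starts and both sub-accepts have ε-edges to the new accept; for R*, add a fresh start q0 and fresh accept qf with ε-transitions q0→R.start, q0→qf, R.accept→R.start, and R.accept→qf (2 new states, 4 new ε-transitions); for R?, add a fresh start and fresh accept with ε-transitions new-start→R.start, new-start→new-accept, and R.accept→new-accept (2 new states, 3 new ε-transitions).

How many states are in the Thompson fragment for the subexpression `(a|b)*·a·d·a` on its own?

Fragment for `(a|b)*·a·d·a`:
Each of the 5 symbol leaves contributes a 2-state fragment.
  a|b → 6 states
  (a|b)* → 8 states
  (a|b)*·a·d·a → 14 states

14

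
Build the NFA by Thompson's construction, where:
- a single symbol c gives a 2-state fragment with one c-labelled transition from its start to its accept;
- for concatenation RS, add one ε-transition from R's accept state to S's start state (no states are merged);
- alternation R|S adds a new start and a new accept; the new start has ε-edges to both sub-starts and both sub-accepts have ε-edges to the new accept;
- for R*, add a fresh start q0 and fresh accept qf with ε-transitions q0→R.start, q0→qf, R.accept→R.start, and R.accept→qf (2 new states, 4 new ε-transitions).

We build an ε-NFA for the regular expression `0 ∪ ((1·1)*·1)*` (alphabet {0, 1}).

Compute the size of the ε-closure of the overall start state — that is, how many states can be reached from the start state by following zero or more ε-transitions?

9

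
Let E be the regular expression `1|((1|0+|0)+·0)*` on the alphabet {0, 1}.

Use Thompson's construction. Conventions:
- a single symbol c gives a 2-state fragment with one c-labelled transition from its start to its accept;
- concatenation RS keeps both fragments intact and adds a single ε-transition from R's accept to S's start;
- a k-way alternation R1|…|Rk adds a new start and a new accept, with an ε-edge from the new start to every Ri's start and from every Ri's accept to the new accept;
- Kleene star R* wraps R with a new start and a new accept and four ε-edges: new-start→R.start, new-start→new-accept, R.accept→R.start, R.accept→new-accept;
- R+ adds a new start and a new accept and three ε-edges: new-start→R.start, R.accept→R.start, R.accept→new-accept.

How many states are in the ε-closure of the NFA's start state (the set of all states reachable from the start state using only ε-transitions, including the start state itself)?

Compute the ε-closure size of each fragment's start state recursively; a symbol fragment's start has no outgoing ε-edge, so its closure is just itself (size 1).
  0+ — C = 1 + 1 = 2 (the body doesn't accept ε, so the new accept is not reached)
  1|0+|0 — C = 1 + 1 + 2 + 1 = 5 (the new accept is not ε-reachable since no branch accepts ε)
  (1|0+|0)+ — new start ε-reaches only the body's start; the new accept needs a symbol first: C = 1 + 5 = 6
  (1|0+|0)+·0 — same as the first factor's closure: C = 6
  ((1|0+|0)+·0)* — new start has ε-edges to the inner start and to the new accept, so C = 2 + 6 = 8
  1|((1|0+|0)+·0)* — new start ε-reaches every alternative's start; at least one alternative accepts ε, so the union's new accept is reached too: C = 1 + 1 + 8 + 1 = 11

11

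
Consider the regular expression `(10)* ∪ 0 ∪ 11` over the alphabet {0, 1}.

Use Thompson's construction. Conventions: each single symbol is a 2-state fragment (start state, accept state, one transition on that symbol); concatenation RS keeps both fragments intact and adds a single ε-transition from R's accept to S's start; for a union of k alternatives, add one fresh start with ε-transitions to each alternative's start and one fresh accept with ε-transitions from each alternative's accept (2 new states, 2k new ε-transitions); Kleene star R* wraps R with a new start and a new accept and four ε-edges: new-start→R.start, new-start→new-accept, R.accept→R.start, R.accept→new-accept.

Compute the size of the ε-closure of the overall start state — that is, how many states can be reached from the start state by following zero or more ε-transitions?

Let C(F) = |ε-closure(F.start)| within fragment F, and note whether F accepts ε. Symbol fragments have C = 1 and do not accept ε. Then:
  10 → C equals the left operand's closure size = 1 (its accept is not ε-reachable, so the closure stops there)
  (10)* → C = 1 (new start) + 1 (body) + 1 (new accept) = 3
  11 → C equals the left operand's closure size = 1 (its accept is not ε-reachable, so the closure stops there)
  (10)* ∪ 0 ∪ 11 → new start ε-reaches every alternative's start; at least one alternative accepts ε, so the union's new accept is reached too: C = 1 + 3 + 1 + 1 + 1 = 7

7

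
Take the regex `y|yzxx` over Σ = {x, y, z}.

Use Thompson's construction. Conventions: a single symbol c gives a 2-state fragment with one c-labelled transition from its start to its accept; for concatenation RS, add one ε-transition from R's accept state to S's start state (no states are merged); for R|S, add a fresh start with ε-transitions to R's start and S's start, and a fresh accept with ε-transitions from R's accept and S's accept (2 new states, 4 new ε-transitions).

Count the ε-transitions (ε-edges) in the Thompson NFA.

Per subexpression:
Each of the 5 symbol leaves contributes 0 ε-transitions.
  yzxx → 3 ε-transitions
  y|yzxx → 7 ε-transitions

7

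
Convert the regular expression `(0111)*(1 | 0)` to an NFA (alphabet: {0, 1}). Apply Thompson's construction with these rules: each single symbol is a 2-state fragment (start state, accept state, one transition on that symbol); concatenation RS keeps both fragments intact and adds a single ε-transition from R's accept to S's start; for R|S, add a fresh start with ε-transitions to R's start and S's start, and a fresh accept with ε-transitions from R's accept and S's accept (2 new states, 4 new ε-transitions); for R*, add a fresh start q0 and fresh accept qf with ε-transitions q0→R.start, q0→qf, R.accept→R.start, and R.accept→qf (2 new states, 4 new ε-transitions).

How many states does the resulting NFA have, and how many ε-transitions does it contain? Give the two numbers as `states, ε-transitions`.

Building bottom-up:
Each of the 6 symbol leaves contributes 2 states and 0 ε-transitions.
  0111 — 8 states, 3 ε-transitions
  (0111)* — 10 states, 7 ε-transitions
  1 | 0 — 6 states, 4 ε-transitions
  (0111)*(1 | 0) — 16 states, 12 ε-transitions

16, 12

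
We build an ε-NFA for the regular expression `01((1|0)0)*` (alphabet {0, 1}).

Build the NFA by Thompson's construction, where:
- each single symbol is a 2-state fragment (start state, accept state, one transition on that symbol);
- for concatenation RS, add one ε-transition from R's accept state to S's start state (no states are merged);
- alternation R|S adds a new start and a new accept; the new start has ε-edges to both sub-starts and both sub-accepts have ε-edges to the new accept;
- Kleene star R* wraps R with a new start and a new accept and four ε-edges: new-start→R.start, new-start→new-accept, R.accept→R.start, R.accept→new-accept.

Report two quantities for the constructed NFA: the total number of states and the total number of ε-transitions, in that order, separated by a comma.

Building bottom-up:
Each of the 5 symbol leaves contributes 2 states and 0 ε-transitions.
  1|0 — 6 states, 4 ε-transitions
  (1|0)0 — 8 states, 5 ε-transitions
  ((1|0)0)* — 10 states, 9 ε-transitions
  01((1|0)0)* — 14 states, 11 ε-transitions

14, 11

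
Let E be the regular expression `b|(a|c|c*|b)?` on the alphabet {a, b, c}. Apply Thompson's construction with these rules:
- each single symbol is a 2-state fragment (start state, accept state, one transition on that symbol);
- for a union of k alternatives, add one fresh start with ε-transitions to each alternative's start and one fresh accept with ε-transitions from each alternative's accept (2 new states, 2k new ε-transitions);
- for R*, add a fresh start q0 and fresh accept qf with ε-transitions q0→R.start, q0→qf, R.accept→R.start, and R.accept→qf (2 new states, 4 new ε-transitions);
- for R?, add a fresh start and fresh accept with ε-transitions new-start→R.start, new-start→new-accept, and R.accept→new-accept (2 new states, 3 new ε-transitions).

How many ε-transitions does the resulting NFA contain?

19

Recursing over subexpressions:
Each of the 5 symbol leaves contributes 0 ε-transitions.
  c* — 4 ε-transitions
  a|c|c*|b — 12 ε-transitions
  (a|c|c*|b)? — 15 ε-transitions
  b|(a|c|c*|b)? — 19 ε-transitions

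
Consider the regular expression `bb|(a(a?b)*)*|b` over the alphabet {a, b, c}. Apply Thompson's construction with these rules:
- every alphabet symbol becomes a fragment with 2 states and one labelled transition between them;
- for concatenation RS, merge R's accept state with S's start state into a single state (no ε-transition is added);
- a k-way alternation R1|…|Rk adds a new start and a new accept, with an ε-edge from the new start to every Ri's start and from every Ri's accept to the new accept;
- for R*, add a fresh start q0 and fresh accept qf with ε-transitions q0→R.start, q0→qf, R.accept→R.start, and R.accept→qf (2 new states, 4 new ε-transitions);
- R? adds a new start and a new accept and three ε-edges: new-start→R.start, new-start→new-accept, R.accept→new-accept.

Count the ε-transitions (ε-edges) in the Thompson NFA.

Bottom-up over the parse tree:
Each of the 6 symbol leaves contributes 0 ε-transitions.
  bb = 0 ε-transitions
  a? = 3 ε-transitions
  a?b = 3 ε-transitions
  (a?b)* = 7 ε-transitions
  a(a?b)* = 7 ε-transitions
  (a(a?b)*)* = 11 ε-transitions
  bb|(a(a?b)*)*|b = 17 ε-transitions

17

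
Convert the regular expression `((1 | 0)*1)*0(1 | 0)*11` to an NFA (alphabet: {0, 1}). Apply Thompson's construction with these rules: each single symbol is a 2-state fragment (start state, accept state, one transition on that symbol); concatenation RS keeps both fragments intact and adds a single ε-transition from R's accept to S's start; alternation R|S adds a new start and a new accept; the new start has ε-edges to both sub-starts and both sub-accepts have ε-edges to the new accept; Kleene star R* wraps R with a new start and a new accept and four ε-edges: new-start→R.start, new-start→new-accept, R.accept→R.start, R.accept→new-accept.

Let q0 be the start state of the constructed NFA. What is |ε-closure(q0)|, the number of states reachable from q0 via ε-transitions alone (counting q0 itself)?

Let C(F) = |ε-closure(F.start)| within fragment F, and note whether F accepts ε. Symbol fragments have C = 1 and do not accept ε. Then:
  1 | 0 → new start ε-reaches every alternative's start; none of them accept ε, so the new accept is not reached: |closure| = 1 + 1 + 1 = 3
  (1 | 0)* → new start has ε-edges to the inner start and to the new accept, so |closure| = 2 + 3 = 5
  (1 | 0)*1 → the left operand accepts ε, so the closure extends into the next operand (via the concat ε-link); |closure| = 5 + 1 = 6
  ((1 | 0)*1)* → the star's fresh start ε-reaches both the body's start and the fresh accept: |closure| = 2 + 6 = 8
  1 | 0 → new start ε-reaches every alternative's start; none of them accept ε, so the new accept is not reached: |closure| = 1 + 1 + 1 = 3
  (1 | 0)* → the star's fresh start ε-reaches both the body's start and the fresh accept: |closure| = 2 + 3 = 5
  ((1 | 0)*1)*0(1 | 0)*11 → |closure| = 8 + 1 = 9 (closure spills across the concat boundary because the left factor accepts ε)

9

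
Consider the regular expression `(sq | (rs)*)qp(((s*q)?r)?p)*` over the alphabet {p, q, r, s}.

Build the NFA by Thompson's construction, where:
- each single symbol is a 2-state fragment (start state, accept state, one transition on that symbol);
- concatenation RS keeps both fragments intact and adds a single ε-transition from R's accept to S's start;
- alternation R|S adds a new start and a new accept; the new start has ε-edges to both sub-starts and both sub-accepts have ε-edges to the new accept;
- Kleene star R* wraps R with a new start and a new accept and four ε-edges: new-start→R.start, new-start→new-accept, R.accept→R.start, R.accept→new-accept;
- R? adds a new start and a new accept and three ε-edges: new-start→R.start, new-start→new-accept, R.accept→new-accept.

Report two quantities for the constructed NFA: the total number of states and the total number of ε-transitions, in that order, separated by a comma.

32, 30

Per subexpression:
Each of the 10 symbol leaves contributes 2 states and 0 ε-transitions.
  sq → 4 states, 1 ε-transition
  rs → 4 states, 1 ε-transition
  (rs)* → 6 states, 5 ε-transitions
  sq | (rs)* → 12 states, 10 ε-transitions
  s* → 4 states, 4 ε-transitions
  s*q → 6 states, 5 ε-transitions
  (s*q)? → 8 states, 8 ε-transitions
  (s*q)?r → 10 states, 9 ε-transitions
  ((s*q)?r)? → 12 states, 12 ε-transitions
  ((s*q)?r)?p → 14 states, 13 ε-transitions
  (((s*q)?r)?p)* → 16 states, 17 ε-transitions
  (sq | (rs)*)qp(((s*q)?r)?p)* → 32 states, 30 ε-transitions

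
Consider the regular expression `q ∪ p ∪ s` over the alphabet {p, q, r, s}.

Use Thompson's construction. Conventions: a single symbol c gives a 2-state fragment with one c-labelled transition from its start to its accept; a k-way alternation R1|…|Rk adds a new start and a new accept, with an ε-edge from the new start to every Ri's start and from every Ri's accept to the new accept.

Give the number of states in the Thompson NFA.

Per subexpression:
Each of the 3 symbol leaves contributes a 2-state fragment.
  q ∪ p ∪ s — 8 states

8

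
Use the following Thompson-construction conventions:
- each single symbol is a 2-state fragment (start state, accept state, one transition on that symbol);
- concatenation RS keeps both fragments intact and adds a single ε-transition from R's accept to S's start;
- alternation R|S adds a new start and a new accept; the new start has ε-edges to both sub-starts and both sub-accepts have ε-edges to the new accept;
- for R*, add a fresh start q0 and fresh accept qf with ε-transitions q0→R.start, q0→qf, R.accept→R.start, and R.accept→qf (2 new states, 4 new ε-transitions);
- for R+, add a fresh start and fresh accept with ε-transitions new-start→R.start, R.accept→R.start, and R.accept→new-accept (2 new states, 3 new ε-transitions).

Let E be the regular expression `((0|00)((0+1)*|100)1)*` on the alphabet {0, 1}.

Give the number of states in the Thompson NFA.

Per subexpression:
Each of the 9 symbol leaves contributes a 2-state fragment.
  00 = 4 states
  0|00 = 8 states
  0+ = 4 states
  0+1 = 6 states
  (0+1)* = 8 states
  100 = 6 states
  (0+1)*|100 = 16 states
  (0|00)((0+1)*|100)1 = 26 states
  ((0|00)((0+1)*|100)1)* = 28 states

28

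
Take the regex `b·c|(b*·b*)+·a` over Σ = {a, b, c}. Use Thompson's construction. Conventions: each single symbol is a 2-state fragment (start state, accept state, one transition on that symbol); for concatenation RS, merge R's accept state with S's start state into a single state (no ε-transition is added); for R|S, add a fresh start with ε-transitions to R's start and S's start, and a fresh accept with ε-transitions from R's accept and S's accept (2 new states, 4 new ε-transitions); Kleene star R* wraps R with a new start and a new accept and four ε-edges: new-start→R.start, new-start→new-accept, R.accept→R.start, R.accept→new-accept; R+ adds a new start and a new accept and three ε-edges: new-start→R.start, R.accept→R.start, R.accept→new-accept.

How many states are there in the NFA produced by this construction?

15

By structural recursion:
Each of the 5 symbol leaves contributes a 2-state fragment.
  b·c : 3 states
  b* : 4 states
  b* : 4 states
  b*·b* : 7 states
  (b*·b*)+ : 9 states
  (b*·b*)+·a : 10 states
  b·c|(b*·b*)+·a : 15 states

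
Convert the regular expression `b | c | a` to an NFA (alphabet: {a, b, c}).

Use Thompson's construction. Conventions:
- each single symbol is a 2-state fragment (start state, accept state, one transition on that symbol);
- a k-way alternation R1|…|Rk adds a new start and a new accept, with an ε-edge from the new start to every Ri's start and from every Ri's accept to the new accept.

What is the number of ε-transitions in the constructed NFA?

6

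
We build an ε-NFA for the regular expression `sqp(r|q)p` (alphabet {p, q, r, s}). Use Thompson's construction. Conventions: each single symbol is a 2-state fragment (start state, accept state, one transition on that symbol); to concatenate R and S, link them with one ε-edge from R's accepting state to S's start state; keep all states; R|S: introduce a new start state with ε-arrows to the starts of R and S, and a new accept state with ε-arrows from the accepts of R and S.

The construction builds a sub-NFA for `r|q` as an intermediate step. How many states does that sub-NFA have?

6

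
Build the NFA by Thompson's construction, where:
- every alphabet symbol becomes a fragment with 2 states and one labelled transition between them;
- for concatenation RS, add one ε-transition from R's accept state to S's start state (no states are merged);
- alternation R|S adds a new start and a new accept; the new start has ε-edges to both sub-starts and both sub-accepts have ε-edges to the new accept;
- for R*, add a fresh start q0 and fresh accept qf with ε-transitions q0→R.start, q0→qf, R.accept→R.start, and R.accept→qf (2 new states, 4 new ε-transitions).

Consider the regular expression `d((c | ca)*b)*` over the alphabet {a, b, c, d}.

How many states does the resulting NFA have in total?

By structural recursion:
Each of the 5 symbol leaves contributes a 2-state fragment.
  ca = 4 states
  c | ca = 8 states
  (c | ca)* = 10 states
  (c | ca)*b = 12 states
  ((c | ca)*b)* = 14 states
  d((c | ca)*b)* = 16 states

16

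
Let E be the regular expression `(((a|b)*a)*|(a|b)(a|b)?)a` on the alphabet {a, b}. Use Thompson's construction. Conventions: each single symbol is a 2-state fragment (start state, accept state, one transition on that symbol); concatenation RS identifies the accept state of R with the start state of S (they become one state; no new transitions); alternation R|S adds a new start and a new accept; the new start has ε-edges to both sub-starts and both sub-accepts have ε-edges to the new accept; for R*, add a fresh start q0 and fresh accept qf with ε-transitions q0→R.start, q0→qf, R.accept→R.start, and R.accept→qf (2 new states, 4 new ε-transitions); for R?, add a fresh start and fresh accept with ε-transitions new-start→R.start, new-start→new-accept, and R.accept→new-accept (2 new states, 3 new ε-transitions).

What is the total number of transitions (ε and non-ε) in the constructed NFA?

By structural recursion:
Each of the 8 symbol leaves contributes 1 transition (1 symbol, 0 ε).
  a|b : 6 transitions (2 symbol, 4 ε)
  (a|b)* : 10 transitions (2 symbol, 8 ε)
  (a|b)*a : 11 transitions (3 symbol, 8 ε)
  ((a|b)*a)* : 15 transitions (3 symbol, 12 ε)
  a|b : 6 transitions (2 symbol, 4 ε)
  a|b : 6 transitions (2 symbol, 4 ε)
  (a|b)? : 9 transitions (2 symbol, 7 ε)
  (a|b)(a|b)? : 15 transitions (4 symbol, 11 ε)
  ((a|b)*a)*|(a|b)(a|b)? : 34 transitions (7 symbol, 27 ε)
  (((a|b)*a)*|(a|b)(a|b)?)a : 35 transitions (8 symbol, 27 ε)

35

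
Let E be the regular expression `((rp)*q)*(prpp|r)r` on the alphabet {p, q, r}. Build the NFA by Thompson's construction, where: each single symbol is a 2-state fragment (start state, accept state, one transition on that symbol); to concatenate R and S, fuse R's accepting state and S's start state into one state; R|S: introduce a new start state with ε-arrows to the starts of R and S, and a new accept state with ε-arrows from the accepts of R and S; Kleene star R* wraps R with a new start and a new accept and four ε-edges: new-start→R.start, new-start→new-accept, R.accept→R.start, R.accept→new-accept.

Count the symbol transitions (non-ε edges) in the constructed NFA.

9

By structural recursion:
Each of the 9 symbol leaves contributes exactly 1 symbol transition.
  rp — 2 symbol transitions
  (rp)* — 2 symbol transitions
  (rp)*q — 3 symbol transitions
  ((rp)*q)* — 3 symbol transitions
  prpp — 4 symbol transitions
  prpp|r — 5 symbol transitions
  ((rp)*q)*(prpp|r)r — 9 symbol transitions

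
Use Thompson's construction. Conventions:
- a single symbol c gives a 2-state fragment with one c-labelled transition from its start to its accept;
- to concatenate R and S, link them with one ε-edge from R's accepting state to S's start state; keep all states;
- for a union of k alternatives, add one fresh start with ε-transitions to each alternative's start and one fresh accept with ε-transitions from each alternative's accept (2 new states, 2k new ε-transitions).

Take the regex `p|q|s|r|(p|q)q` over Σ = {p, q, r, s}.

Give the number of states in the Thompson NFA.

Bottom-up over the parse tree:
Each of the 7 symbol leaves contributes a 2-state fragment.
  p|q — 6 states
  (p|q)q — 8 states
  p|q|s|r|(p|q)q — 18 states

18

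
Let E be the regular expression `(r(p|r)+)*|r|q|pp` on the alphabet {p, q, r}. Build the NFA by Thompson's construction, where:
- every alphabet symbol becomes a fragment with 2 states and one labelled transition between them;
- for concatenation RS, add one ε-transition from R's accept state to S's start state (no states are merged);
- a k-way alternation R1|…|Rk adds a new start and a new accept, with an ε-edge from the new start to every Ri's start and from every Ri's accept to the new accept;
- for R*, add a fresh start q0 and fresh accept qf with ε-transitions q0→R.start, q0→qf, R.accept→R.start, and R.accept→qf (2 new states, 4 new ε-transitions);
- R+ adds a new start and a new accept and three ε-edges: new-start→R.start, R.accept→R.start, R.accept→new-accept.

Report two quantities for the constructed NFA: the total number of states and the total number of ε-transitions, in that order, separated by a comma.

Recursing over subexpressions:
Each of the 7 symbol leaves contributes 2 states and 0 ε-transitions.
  p|r → 6 states, 4 ε-transitions
  (p|r)+ → 8 states, 7 ε-transitions
  r(p|r)+ → 10 states, 8 ε-transitions
  (r(p|r)+)* → 12 states, 12 ε-transitions
  pp → 4 states, 1 ε-transition
  (r(p|r)+)*|r|q|pp → 22 states, 21 ε-transitions

22, 21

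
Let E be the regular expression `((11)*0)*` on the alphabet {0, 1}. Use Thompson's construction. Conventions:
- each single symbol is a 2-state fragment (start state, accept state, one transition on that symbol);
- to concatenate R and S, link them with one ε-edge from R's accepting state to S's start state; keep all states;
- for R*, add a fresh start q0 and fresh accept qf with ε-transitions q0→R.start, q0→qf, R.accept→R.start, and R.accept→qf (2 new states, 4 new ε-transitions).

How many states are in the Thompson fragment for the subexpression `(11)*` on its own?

6

Fragment for `(11)*`:
Each of the 2 symbol leaves contributes a 2-state fragment.
  11 — 4 states
  (11)* — 6 states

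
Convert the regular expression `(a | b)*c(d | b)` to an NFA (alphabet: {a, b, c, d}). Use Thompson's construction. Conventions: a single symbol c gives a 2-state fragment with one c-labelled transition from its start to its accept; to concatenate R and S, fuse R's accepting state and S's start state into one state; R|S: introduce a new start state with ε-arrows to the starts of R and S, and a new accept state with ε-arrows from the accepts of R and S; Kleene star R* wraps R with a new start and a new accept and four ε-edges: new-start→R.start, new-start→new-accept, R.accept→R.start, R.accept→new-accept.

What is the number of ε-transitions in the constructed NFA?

Building bottom-up:
Each of the 5 symbol leaves contributes 0 ε-transitions.
  a | b — 4 ε-transitions
  (a | b)* — 8 ε-transitions
  d | b — 4 ε-transitions
  (a | b)*c(d | b) — 12 ε-transitions

12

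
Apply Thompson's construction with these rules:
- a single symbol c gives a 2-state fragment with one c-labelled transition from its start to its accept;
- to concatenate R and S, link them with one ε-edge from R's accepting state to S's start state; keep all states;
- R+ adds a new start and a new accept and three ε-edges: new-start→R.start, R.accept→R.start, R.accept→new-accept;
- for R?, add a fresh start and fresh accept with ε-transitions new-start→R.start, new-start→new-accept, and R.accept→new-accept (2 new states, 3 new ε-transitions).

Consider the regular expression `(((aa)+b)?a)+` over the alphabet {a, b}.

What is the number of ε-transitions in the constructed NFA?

12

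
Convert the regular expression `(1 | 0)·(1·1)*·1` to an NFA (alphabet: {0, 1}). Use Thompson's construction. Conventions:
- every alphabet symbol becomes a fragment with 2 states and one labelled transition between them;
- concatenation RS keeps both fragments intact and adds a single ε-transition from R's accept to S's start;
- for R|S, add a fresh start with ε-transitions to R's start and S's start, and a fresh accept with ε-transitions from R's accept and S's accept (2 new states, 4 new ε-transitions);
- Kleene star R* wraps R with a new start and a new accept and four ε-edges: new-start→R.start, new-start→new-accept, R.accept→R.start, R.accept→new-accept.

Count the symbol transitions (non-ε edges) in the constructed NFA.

Bottom-up over the parse tree:
Each of the 5 symbol leaves contributes exactly 1 symbol transition.
  1 | 0 — 2 symbol transitions
  1·1 — 2 symbol transitions
  (1·1)* — 2 symbol transitions
  (1 | 0)·(1·1)*·1 — 5 symbol transitions

5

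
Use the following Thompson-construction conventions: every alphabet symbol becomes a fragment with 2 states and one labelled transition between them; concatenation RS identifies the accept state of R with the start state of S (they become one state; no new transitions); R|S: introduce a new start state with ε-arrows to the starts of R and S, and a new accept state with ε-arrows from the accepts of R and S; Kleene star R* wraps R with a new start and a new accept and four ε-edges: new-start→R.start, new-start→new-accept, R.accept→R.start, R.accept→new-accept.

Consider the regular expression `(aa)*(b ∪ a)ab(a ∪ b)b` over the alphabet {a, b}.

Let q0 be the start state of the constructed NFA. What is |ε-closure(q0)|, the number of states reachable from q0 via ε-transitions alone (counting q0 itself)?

5

Let C(F) = |ε-closure(F.start)| within fragment F, and note whether F accepts ε. Symbol fragments have C = 1 and do not accept ε. Then:
  aa → |closure| equals the left operand's closure size = 1 (its accept is not ε-reachable, so the closure stops there)
  (aa)* → |closure| = 1 (new start) + 1 (body) + 1 (new accept) = 3
  b ∪ a → |closure| = 1 + 1 + 1 = 3 (the new accept is not ε-reachable since no branch accepts ε)
  a ∪ b → new start ε-reaches every alternative's start; none of them accept ε, so the new accept is not reached: |closure| = 1 + 1 + 1 = 3
  (aa)*(b ∪ a)ab(a ∪ b)b → the left operand accepts ε, so the closure extends into the next operand (the shared merged state is already counted); |closure| = 3 + (3−1) = 5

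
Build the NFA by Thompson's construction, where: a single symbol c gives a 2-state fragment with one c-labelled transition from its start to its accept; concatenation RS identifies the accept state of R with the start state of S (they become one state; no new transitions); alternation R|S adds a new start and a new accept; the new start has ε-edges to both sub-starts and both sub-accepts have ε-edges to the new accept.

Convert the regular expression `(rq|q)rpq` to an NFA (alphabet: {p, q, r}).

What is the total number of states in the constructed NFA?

Per subexpression:
Each of the 6 symbol leaves contributes a 2-state fragment.
  rq : 3 states
  rq|q : 7 states
  (rq|q)rpq : 10 states

10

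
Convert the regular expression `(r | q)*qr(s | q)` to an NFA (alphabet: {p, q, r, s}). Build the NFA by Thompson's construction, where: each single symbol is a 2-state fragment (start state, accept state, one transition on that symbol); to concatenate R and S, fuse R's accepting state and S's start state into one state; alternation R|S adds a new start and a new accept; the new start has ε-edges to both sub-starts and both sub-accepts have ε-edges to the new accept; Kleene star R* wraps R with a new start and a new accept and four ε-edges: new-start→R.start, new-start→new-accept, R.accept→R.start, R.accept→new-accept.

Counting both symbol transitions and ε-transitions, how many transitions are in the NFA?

18

Bottom-up over the parse tree:
Each of the 6 symbol leaves contributes 1 transition (1 symbol, 0 ε).
  r | q : 6 transitions (2 symbol, 4 ε)
  (r | q)* : 10 transitions (2 symbol, 8 ε)
  s | q : 6 transitions (2 symbol, 4 ε)
  (r | q)*qr(s | q) : 18 transitions (6 symbol, 12 ε)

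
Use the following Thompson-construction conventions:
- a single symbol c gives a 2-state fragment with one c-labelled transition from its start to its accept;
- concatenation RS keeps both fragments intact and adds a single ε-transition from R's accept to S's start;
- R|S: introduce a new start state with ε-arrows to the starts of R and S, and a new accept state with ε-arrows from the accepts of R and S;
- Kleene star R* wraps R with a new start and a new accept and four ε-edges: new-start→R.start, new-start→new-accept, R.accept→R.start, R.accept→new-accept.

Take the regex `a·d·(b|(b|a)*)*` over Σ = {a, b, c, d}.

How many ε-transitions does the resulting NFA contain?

18

Building bottom-up:
Each of the 5 symbol leaves contributes 0 ε-transitions.
  b|a → 4 ε-transitions
  (b|a)* → 8 ε-transitions
  b|(b|a)* → 12 ε-transitions
  (b|(b|a)*)* → 16 ε-transitions
  a·d·(b|(b|a)*)* → 18 ε-transitions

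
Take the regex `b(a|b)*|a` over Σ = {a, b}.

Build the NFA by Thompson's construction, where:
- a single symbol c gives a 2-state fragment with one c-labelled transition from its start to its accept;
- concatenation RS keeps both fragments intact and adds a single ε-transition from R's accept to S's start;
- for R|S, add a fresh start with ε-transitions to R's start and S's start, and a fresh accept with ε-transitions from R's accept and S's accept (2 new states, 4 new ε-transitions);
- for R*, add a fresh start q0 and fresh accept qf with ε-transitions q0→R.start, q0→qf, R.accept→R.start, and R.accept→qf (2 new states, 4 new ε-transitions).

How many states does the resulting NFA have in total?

Recursing over subexpressions:
Each of the 4 symbol leaves contributes a 2-state fragment.
  a|b = 6 states
  (a|b)* = 8 states
  b(a|b)* = 10 states
  b(a|b)*|a = 14 states

14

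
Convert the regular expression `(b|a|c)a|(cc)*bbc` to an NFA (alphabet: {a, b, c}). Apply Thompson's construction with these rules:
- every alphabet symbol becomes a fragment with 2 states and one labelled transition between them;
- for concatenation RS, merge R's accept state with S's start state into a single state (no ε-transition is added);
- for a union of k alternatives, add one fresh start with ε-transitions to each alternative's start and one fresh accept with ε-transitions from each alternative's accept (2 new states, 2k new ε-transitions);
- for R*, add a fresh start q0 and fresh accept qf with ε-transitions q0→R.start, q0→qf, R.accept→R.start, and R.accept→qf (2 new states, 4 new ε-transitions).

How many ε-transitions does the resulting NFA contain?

14

Recursing over subexpressions:
Each of the 9 symbol leaves contributes 0 ε-transitions.
  b|a|c : 6 ε-transitions
  (b|a|c)a : 6 ε-transitions
  cc : 0 ε-transitions
  (cc)* : 4 ε-transitions
  (cc)*bbc : 4 ε-transitions
  (b|a|c)a|(cc)*bbc : 14 ε-transitions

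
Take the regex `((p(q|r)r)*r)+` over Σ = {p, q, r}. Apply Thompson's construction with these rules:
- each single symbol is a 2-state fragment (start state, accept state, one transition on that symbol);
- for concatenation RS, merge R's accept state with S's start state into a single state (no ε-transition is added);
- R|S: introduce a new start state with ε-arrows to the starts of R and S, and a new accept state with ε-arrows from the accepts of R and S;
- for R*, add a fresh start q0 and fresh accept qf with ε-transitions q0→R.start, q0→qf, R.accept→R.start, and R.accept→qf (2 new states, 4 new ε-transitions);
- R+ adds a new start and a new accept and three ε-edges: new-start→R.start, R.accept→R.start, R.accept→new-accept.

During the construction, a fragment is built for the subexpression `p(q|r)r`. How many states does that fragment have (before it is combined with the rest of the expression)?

8

Fragment for `p(q|r)r`:
Each of the 4 symbol leaves contributes a 2-state fragment.
  q|r = 6 states
  p(q|r)r = 8 states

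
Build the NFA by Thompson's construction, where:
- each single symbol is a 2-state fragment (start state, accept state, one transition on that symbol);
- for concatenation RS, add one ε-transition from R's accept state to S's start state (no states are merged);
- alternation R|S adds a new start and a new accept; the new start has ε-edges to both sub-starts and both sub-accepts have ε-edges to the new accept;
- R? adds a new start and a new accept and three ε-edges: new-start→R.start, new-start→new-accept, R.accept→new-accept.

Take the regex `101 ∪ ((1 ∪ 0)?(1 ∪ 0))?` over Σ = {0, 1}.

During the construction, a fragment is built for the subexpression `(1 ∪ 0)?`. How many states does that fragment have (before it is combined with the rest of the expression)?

Fragment for `(1 ∪ 0)?`:
Each of the 2 symbol leaves contributes a 2-state fragment.
  1 ∪ 0 — 6 states
  (1 ∪ 0)? — 8 states

8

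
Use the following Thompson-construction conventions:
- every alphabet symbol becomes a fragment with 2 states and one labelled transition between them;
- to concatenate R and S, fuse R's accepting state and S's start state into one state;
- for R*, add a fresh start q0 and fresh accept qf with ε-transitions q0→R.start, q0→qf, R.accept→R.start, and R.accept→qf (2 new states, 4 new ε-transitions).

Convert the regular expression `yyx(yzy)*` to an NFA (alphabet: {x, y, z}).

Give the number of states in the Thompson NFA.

9

Bottom-up over the parse tree:
Each of the 6 symbol leaves contributes a 2-state fragment.
  yzy → 4 states
  (yzy)* → 6 states
  yyx(yzy)* → 9 states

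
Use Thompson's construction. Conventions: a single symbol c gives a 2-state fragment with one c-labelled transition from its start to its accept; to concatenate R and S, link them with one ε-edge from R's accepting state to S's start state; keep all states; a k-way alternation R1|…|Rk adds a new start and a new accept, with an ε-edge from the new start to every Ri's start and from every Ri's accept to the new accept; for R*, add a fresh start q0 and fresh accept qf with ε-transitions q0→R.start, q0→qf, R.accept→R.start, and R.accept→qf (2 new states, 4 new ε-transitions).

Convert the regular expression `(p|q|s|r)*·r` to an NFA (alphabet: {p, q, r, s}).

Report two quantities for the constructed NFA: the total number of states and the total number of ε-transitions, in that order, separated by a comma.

14, 13

By structural recursion:
Each of the 5 symbol leaves contributes 2 states and 0 ε-transitions.
  p|q|s|r = 10 states, 8 ε-transitions
  (p|q|s|r)* = 12 states, 12 ε-transitions
  (p|q|s|r)*·r = 14 states, 13 ε-transitions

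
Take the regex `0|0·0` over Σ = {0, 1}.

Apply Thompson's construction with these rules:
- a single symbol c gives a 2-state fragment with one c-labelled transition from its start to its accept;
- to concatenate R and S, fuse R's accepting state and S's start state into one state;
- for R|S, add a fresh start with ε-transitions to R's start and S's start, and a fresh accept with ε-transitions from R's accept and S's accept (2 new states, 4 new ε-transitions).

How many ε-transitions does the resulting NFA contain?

Per subexpression:
Each of the 3 symbol leaves contributes 0 ε-transitions.
  0·0 → 0 ε-transitions
  0|0·0 → 4 ε-transitions

4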